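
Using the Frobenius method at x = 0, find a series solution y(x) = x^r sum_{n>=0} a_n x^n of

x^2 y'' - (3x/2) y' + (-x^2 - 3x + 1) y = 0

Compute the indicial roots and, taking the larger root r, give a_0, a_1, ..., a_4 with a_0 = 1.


Write in Frobenius form y'' + (p(x)/x) y' + (q(x)/x^2) y = 0:
  p(x) = -3/2,  q(x) = -x^2 - 3x + 1.
Indicial equation: r(r-1) + (-3/2) r + (1) = 0 -> roots r_1 = 2, r_2 = 1/2.
Take r = r_1 = 2. Let y(x) = x^r sum_{n>=0} a_n x^n with a_0 = 1.
Substitute y = x^r sum a_n x^n and match x^{r+n}. The recurrence is
  D(n) a_n - 3 a_{n-1} - 1 a_{n-2} = 0,  where D(n) = (r+n)(r+n-1) + (-3/2)(r+n) + (1).
  a_n = [3 a_{n-1} + 1 a_{n-2}] / D(n).
Since the indicial polynomial factors as (r - r_1)(r - r_2), D(n) = (r_1 + n - r_1)(r_1 + n - r_2) = n(n + 3/2).
Evaluating step by step (a_0 = 1):
  n = 1: D(1) = 1(1 + 3/2) = 5/2; numerator = 3(1) = 3; a_1 = (3)/(5/2) = 6/5
  n = 2: D(2) = 2(2 + 3/2) = 7; numerator = 3(6/5) + 1(1) = 23/5; a_2 = (23/5)/(7) = 23/35
  n = 3: D(3) = 3(3 + 3/2) = 27/2; numerator = 3(23/35) + 1(6/5) = 111/35; a_3 = (111/35)/(27/2) = 74/315
  n = 4: D(4) = 4(4 + 3/2) = 22; numerator = 3(74/315) + 1(23/35) = 143/105; a_4 = (143/105)/(22) = 13/210

r = 2; a_0 = 1; a_1 = 6/5; a_2 = 23/35; a_3 = 74/315; a_4 = 13/210


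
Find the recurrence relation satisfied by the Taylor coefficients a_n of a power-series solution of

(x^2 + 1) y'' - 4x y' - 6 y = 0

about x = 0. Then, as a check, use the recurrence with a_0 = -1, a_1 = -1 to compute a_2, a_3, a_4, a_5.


Substitute y = sum_n a_n x^n.
(1 + 1 x^2) y'' contributes (n+2)(n+1) a_{n+2} + n(n-1) a_n at x^n.
-4 x y'(x) contributes -4 n a_n at x^n.
-6 y(x) contributes -6 a_n at x^n.
Matching x^n: (n+2)(n+1) a_{n+2} + (n(n-1) - 4 n - 6) a_n = 0.
Thus a_{n+2} = (-n(n-1) + 4 n + 6) / ((n+1)(n+2)) * a_n.

Check with a_0 = -1, a_1 = -1 (apply the recurrence for n = 0, 1, 2, 3): a_0 = -1, a_1 = -1, a_2 = -3, a_3 = -5/3, a_4 = -3, a_5 = -1.

a_(n+2) = (-n(n-1) + 4 n + 6) / ((n+1)(n+2)) * a_n; check: a_0 = -1, a_1 = -1, a_2 = -3, a_3 = -5/3, a_4 = -3, a_5 = -1


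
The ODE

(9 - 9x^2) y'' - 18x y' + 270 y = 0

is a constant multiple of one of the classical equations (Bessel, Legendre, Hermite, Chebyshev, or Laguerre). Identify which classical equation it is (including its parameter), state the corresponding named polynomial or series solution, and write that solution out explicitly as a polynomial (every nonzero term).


All three coefficients share the factor 9; dividing through by 9 gives  (1 - x^2) y'' - 2x y' + 30 y = 0.
This matches the Legendre equation (1 - x^2) y'' - 2x y' + n(n+1) y = 0 (note the -2x y' term) with n(n+1) = 30, so n = 5; the polynomial solution is P_5(x).
With y = sum_k a_k x^k, matching x^k gives (k+2)(k+1) a_{k+2} = [k(k+1) - n(n+1)] a_k = (k - 5)(k + 6) a_k. The right side vanishes at k = 5, so the series with the parity of 5 terminates at degree 5.
Standard normalization (P_n(1) = 1): leading coefficient (2n)!/(2^n (n!)^2) = 3628800/(32*14400) = 63/8, so a_5 = 63/8. Work downward with a_k = (k+1)(k+2) a_{k+2} / ((k - 5)(k + 6)):
  a_3 = (4)(5)(63/8) / ((3 - 5)(3 + 6)) = (315/2)/(-18) = -35/4
  a_1 = (2)(3)(-35/4) / ((1 - 5)(1 + 6)) = (-105/2)/(-28) = 15/8
Hence P_5(x) = 63 x^5/8 - 35 x^3/4 + 15 x/8.

P_5(x); series = 63 x^5/8 - 35 x^3/4 + 15 x/8


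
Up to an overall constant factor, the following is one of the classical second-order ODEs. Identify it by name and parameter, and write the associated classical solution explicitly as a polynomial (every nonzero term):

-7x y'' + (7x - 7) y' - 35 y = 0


All three coefficients share the factor -7; dividing through by -7 gives  x y'' + (1 - x) y' + 5 y = 0.
This matches the Laguerre equation x y'' + (1 - x) y' + n y = 0 with n = 5; the polynomial solution is L_5(x).
With y = sum_k a_k x^k, matching x^k gives (k+1)k a_{k+1} + (k+1) a_{k+1} - k a_k + n a_k = 0, i.e. (k+1)^2 a_{k+1} = (k - n) a_k = (k - 5) a_k. The right side vanishes at k = 5, so the series terminates at degree 5.
Standard normalization L_n(0) = 1 gives a_0 = 1. Work upward with a_{k+1} = (k - 5) a_k / (k+1)^2:
  a_1 = (0 - 5)(1) / 1^2 = -5/1 = -5
  a_2 = (1 - 5)(-5) / 2^2 = 20/4 = 5
  a_3 = (2 - 5)(5) / 3^2 = -15/9 = -5/3
  a_4 = (3 - 5)(-5/3) / 4^2 = (10/3)/16 = 5/24
  a_5 = (4 - 5)(5/24) / 5^2 = (-5/24)/25 = -1/120
Hence L_5(x) = -x^5/120 + 5 x^4/24 - 5 x^3/3 + 5 x^2 - 5 x + 1.

L_5(x); series = -x^5/120 + 5 x^4/24 - 5 x^3/3 + 5 x^2 - 5 x + 1


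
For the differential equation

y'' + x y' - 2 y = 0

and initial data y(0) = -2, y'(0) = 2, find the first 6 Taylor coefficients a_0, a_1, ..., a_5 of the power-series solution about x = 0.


Ansatz: y(x) = sum_{n>=0} a_n x^n, so y'(x) = sum_{n>=1} n a_n x^(n-1) and y''(x) = sum_{n>=2} n(n-1) a_n x^(n-2).
Substitute into P(x) y'' + Q(x) y' + R(x) y = 0 with P(x) = 1, Q(x) = x, R(x) = -2, and match powers of x.
Initial conditions: a_0 = -2, a_1 = 2.
Setting the coefficient of each power of x to zero and solving order by order (substituting the coefficients already found):
  x^0: 2 a_2 - 2 a_0 = 0  ->  2 a_2 = 2 a_0 = -4  ->  a_2 = -2
  x^1: 6 a_3 - a_1 = 0  ->  6 a_3 = a_1 = 2  ->  a_3 = 1/3
  x^2: 12 a_4 = 0  ->  a_4 = 0
  x^3: 20 a_5 + a_3 = 0  ->  20 a_5 = -a_3 = -1/3  ->  a_5 = -1/60
Truncated series: y(x) = -2 + 2 x - 2 x^2 + (1/3) x^3 - (1/60) x^5 + O(x^6).

a_0 = -2; a_1 = 2; a_2 = -2; a_3 = 1/3; a_4 = 0; a_5 = -1/60


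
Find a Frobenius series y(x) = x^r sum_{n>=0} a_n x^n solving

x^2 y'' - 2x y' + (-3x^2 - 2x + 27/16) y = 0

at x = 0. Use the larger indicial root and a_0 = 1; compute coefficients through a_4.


Write in Frobenius form y'' + (p(x)/x) y' + (q(x)/x^2) y = 0:
  p(x) = -2,  q(x) = -3x^2 - 2x + 27/16.
Indicial equation: r(r-1) + (-2) r + (27/16) = 0 -> roots r_1 = 9/4, r_2 = 3/4.
Take r = r_1 = 9/4. Let y(x) = x^r sum_{n>=0} a_n x^n with a_0 = 1.
Substitute y = x^r sum a_n x^n and match x^{r+n}. The recurrence is
  D(n) a_n - 2 a_{n-1} - 3 a_{n-2} = 0,  where D(n) = (r+n)(r+n-1) + (-2)(r+n) + (27/16).
  a_n = [2 a_{n-1} + 3 a_{n-2}] / D(n).
Since the indicial polynomial factors as (r - r_1)(r - r_2), D(n) = (r_1 + n - r_1)(r_1 + n - r_2) = n(n + 3/2).
Evaluating step by step (a_0 = 1):
  n = 1: D(1) = 1(1 + 3/2) = 5/2; numerator = 2(1) = 2; a_1 = (2)/(5/2) = 4/5
  n = 2: D(2) = 2(2 + 3/2) = 7; numerator = 2(4/5) + 3(1) = 23/5; a_2 = (23/5)/(7) = 23/35
  n = 3: D(3) = 3(3 + 3/2) = 27/2; numerator = 2(23/35) + 3(4/5) = 26/7; a_3 = (26/7)/(27/2) = 52/189
  n = 4: D(4) = 4(4 + 3/2) = 22; numerator = 2(52/189) + 3(23/35) = 2383/945; a_4 = (2383/945)/(22) = 2383/20790

r = 9/4; a_0 = 1; a_1 = 4/5; a_2 = 23/35; a_3 = 52/189; a_4 = 2383/20790


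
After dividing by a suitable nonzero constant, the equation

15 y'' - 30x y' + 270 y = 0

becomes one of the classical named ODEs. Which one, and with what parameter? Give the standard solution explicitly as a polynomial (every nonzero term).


All three coefficients share the factor 15; dividing through by 15 gives  y'' - 2x y' + 18 y = 0.
This matches the Hermite equation y'' - 2x y' + 2n y = 0 with 2n = 18, so n = 9; the polynomial solution is H_9(x).
With y = sum_k a_k x^k, matching x^k gives (k+2)(k+1) a_{k+2} = 2(k - n) a_k = 2(k - 9) a_k. The right side vanishes at k = 9, so the series with the parity of 9 terminates at degree 9.
Standard normalization: leading coefficient of H_n is 2^n, so a_9 = 2^9 = 512. Work downward with a_k = (k+1)(k+2) a_{k+2} / (2(k - n)):
  a_7 = (8)(9)(512) / (2(7 - 9)) = 36864/(-4) = -9216
  a_5 = (6)(7)(-9216) / (2(5 - 9)) = -387072/(-8) = 48384
  a_3 = (4)(5)(48384) / (2(3 - 9)) = 967680/(-12) = -80640
  a_1 = (2)(3)(-80640) / (2(1 - 9)) = -483840/(-16) = 30240
Hence H_9(x) = 512 x^9 - 9216 x^7 + 48384 x^5 - 80640 x^3 + 30240 x.

H_9(x); series = 512 x^9 - 9216 x^7 + 48384 x^5 - 80640 x^3 + 30240 x


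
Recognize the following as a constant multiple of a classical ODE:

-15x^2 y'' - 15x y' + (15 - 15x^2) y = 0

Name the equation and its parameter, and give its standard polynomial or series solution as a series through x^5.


All three coefficients share the factor -15; dividing through by -15 gives  x^2 y'' + x y' + (x^2 - 1) y = 0.
This matches the Bessel equation x^2 y'' + x y' + (x^2 - nu^2) y = 0 with nu^2 = 1, so nu = 1; the solution bounded at x = 0 is J_1(x).
Frobenius at x = 0: indicial roots ±nu; for r = nu the recurrence k(k + 2nu) c_k = -c_{k-2} gives the standard series J_nu(x) = sum_{k>=0} (-1)^k / (k! (k+nu)!) (x/2)^(2k+nu). Evaluate the first 3 terms:
  k = 0: (-1)^0 / (0! * 1! * 2^1) x^1 = 1/(1*1*2) x^1 = (1/2) x^1
  k = 1: (-1)^1 / (1! * 2! * 2^3) x^3 = -1/(1*2*8) x^3 = (-1/16) x^3
  k = 2: (-1)^2 / (2! * 3! * 2^5) x^5 = 1/(2*6*32) x^5 = (1/384) x^5
Hence J_1(x) = x^5/384 - x^3/16 + x/2 + ....

J_1(x); series = x^5/384 - x^3/16 + x/2


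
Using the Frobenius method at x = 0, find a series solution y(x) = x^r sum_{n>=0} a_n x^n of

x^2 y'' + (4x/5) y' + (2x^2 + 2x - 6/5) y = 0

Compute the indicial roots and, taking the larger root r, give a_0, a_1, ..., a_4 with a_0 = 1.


Write in Frobenius form y'' + (p(x)/x) y' + (q(x)/x^2) y = 0:
  p(x) = 4/5,  q(x) = 2x^2 + 2x - 6/5.
Indicial equation: r(r-1) + (4/5) r + (-6/5) = 0 -> roots r_1 = 6/5, r_2 = -1.
Take r = r_1 = 6/5. Let y(x) = x^r sum_{n>=0} a_n x^n with a_0 = 1.
Substitute y = x^r sum a_n x^n and match x^{r+n}. The recurrence is
  D(n) a_n + 2 a_{n-1} + 2 a_{n-2} = 0,  where D(n) = (r+n)(r+n-1) + (4/5)(r+n) + (-6/5).
  a_n = [-2 a_{n-1} - 2 a_{n-2}] / D(n).
Since the indicial polynomial factors as (r - r_1)(r - r_2), D(n) = (r_1 + n - r_1)(r_1 + n - r_2) = n(n + 11/5).
Evaluating step by step (a_0 = 1):
  n = 1: D(1) = 1(1 + 11/5) = 16/5; numerator = -2(1) = -2; a_1 = (-2)/(16/5) = -5/8
  n = 2: D(2) = 2(2 + 11/5) = 42/5; numerator = -2(-5/8) - 2(1) = -3/4; a_2 = (-3/4)/(42/5) = -5/56
  n = 3: D(3) = 3(3 + 11/5) = 78/5; numerator = -2(-5/56) - 2(-5/8) = 10/7; a_3 = (10/7)/(78/5) = 25/273
  n = 4: D(4) = 4(4 + 11/5) = 124/5; numerator = -2(25/273) - 2(-5/56) = -5/1092; a_4 = (-5/1092)/(124/5) = -25/135408

r = 6/5; a_0 = 1; a_1 = -5/8; a_2 = -5/56; a_3 = 25/273; a_4 = -25/135408


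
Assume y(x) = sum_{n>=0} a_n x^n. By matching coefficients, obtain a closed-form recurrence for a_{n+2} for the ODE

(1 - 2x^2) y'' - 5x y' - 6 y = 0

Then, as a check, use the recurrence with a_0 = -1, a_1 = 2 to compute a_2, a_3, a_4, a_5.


Substitute y = sum_n a_n x^n.
(1 - 2 x^2) y'' contributes (n+2)(n+1) a_{n+2} - 2 n(n-1) a_n at x^n.
-5 x y'(x) contributes -5 n a_n at x^n.
-6 y(x) contributes -6 a_n at x^n.
Matching x^n: (n+2)(n+1) a_{n+2} + (-2 n(n-1) - 5 n - 6) a_n = 0.
Thus a_{n+2} = (2 n(n-1) + 5 n + 6) / ((n+1)(n+2)) * a_n.

Check with a_0 = -1, a_1 = 2 (apply the recurrence for n = 0, 1, 2, 3): a_0 = -1, a_1 = 2, a_2 = -3, a_3 = 11/3, a_4 = -5, a_5 = 121/20.

a_(n+2) = (2 n(n-1) + 5 n + 6) / ((n+1)(n+2)) * a_n; check: a_0 = -1, a_1 = 2, a_2 = -3, a_3 = 11/3, a_4 = -5, a_5 = 121/20


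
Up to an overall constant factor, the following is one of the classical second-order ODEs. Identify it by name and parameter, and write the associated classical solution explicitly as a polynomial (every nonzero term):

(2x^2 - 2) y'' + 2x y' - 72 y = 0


All three coefficients share the factor -2; dividing through by -2 gives  (1 - x^2) y'' - x y' + 36 y = 0.
This matches the Chebyshev equation (1 - x^2) y'' - x y' + n^2 y = 0 (note the -x y' term, not -2x y') with n^2 = 36, so n = 6; the polynomial solution is T_6(x).
With y = sum_k a_k x^k, matching x^k gives (k+2)(k+1) a_{k+2} = (k^2 - n^2) a_k = (k - 6)(k + 6) a_k. The right side vanishes at k = 6, so the series with the parity of 6 terminates at degree 6.
Standard normalization: leading coefficient of T_n is 2^(n-1), so a_6 = 2^5 = 32. Work downward with a_k = (k+1)(k+2) a_{k+2} / ((k - 6)(k + 6)):
  a_4 = (5)(6)(32) / ((4 - 6)(4 + 6)) = 960/(-20) = -48
  a_2 = (3)(4)(-48) / ((2 - 6)(2 + 6)) = -576/(-32) = 18
  a_0 = (1)(2)(18) / ((0 - 6)(0 + 6)) = 36/(-36) = -1
Hence T_6(x) = 32 x^6 - 48 x^4 + 18 x^2 - 1.

T_6(x); series = 32 x^6 - 48 x^4 + 18 x^2 - 1


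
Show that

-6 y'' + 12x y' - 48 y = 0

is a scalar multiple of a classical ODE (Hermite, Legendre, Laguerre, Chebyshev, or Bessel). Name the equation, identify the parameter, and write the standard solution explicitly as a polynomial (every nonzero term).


All three coefficients share the factor -6; dividing through by -6 gives  y'' - 2x y' + 8 y = 0.
This matches the Hermite equation y'' - 2x y' + 2n y = 0 with 2n = 8, so n = 4; the polynomial solution is H_4(x).
With y = sum_k a_k x^k, matching x^k gives (k+2)(k+1) a_{k+2} = 2(k - n) a_k = 2(k - 4) a_k. The right side vanishes at k = 4, so the series with the parity of 4 terminates at degree 4.
Standard normalization: leading coefficient of H_n is 2^n, so a_4 = 2^4 = 16. Work downward with a_k = (k+1)(k+2) a_{k+2} / (2(k - n)):
  a_2 = (3)(4)(16) / (2(2 - 4)) = 192/(-4) = -48
  a_0 = (1)(2)(-48) / (2(0 - 4)) = -96/(-8) = 12
Hence H_4(x) = 16 x^4 - 48 x^2 + 12.

H_4(x); series = 16 x^4 - 48 x^2 + 12


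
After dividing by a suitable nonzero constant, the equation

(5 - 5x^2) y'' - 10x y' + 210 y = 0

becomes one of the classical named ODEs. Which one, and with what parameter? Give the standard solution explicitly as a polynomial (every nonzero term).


All three coefficients share the factor 5; dividing through by 5 gives  (1 - x^2) y'' - 2x y' + 42 y = 0.
This matches the Legendre equation (1 - x^2) y'' - 2x y' + n(n+1) y = 0 (note the -2x y' term) with n(n+1) = 42, so n = 6; the polynomial solution is P_6(x).
With y = sum_k a_k x^k, matching x^k gives (k+2)(k+1) a_{k+2} = [k(k+1) - n(n+1)] a_k = (k - 6)(k + 7) a_k. The right side vanishes at k = 6, so the series with the parity of 6 terminates at degree 6.
Standard normalization (P_n(1) = 1): leading coefficient (2n)!/(2^n (n!)^2) = 479001600/(64*518400) = 231/16, so a_6 = 231/16. Work downward with a_k = (k+1)(k+2) a_{k+2} / ((k - 6)(k + 7)):
  a_4 = (5)(6)(231/16) / ((4 - 6)(4 + 7)) = (3465/8)/(-22) = -315/16
  a_2 = (3)(4)(-315/16) / ((2 - 6)(2 + 7)) = (-945/4)/(-36) = 105/16
  a_0 = (1)(2)(105/16) / ((0 - 6)(0 + 7)) = (105/8)/(-42) = -5/16
Hence P_6(x) = 231 x^6/16 - 315 x^4/16 + 105 x^2/16 - 5/16.

P_6(x); series = 231 x^6/16 - 315 x^4/16 + 105 x^2/16 - 5/16


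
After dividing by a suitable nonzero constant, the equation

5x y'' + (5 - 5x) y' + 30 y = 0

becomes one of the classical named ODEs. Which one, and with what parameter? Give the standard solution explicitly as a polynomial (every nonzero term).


All three coefficients share the factor 5; dividing through by 5 gives  x y'' + (1 - x) y' + 6 y = 0.
This matches the Laguerre equation x y'' + (1 - x) y' + n y = 0 with n = 6; the polynomial solution is L_6(x).
With y = sum_k a_k x^k, matching x^k gives (k+1)k a_{k+1} + (k+1) a_{k+1} - k a_k + n a_k = 0, i.e. (k+1)^2 a_{k+1} = (k - n) a_k = (k - 6) a_k. The right side vanishes at k = 6, so the series terminates at degree 6.
Standard normalization L_n(0) = 1 gives a_0 = 1. Work upward with a_{k+1} = (k - 6) a_k / (k+1)^2:
  a_1 = (0 - 6)(1) / 1^2 = -6/1 = -6
  a_2 = (1 - 6)(-6) / 2^2 = 30/4 = 15/2
  a_3 = (2 - 6)(15/2) / 3^2 = -30/9 = -10/3
  a_4 = (3 - 6)(-10/3) / 4^2 = 10/16 = 5/8
  a_5 = (4 - 6)(5/8) / 5^2 = (-5/4)/25 = -1/20
  a_6 = (5 - 6)(-1/20) / 6^2 = (1/20)/36 = 1/720
Hence L_6(x) = x^6/720 - x^5/20 + 5 x^4/8 - 10 x^3/3 + 15 x^2/2 - 6 x + 1.

L_6(x); series = x^6/720 - x^5/20 + 5 x^4/8 - 10 x^3/3 + 15 x^2/2 - 6 x + 1


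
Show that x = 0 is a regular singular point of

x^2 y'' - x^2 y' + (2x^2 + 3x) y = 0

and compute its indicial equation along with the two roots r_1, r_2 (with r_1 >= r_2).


Divide by x^2 to reach normal form y'' + P_1(x) y' + P_2(x) y = 0 with P_1(x) = -1 and P_2(x) = 2 + 3/x.
x = 0 is a singular point because the y-coefficient 2 + 3/x has a pole at x = 0.
It is a regular singular point because x P_1(x) = p(x) = -x and x^2 P_2(x) = q(x) = 2x^2 + 3x are polynomials, hence analytic at x = 0.
p(0) = 0,  q(0) = 0.
Indicial equation: r(r-1) + p(0) r + q(0) = 0, i.e. r^2 + (p(0) - 1) r + q(0) = 0, i.e. r^2 - 1 r = 0.
Discriminant: (-1)^2 - 4(0) = 1, so r = (1 ± 1)/2.
Solving: r_1 = 1, r_2 = 0.

indicial: r^2 - 1 r = 0; roots r_1 = 1, r_2 = 0


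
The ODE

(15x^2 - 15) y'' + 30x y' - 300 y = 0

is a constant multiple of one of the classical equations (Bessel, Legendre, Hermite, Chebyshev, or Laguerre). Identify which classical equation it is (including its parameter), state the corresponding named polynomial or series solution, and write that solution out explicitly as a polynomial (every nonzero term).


All three coefficients share the factor -15; dividing through by -15 gives  (1 - x^2) y'' - 2x y' + 20 y = 0.
This matches the Legendre equation (1 - x^2) y'' - 2x y' + n(n+1) y = 0 (note the -2x y' term) with n(n+1) = 20, so n = 4; the polynomial solution is P_4(x).
With y = sum_k a_k x^k, matching x^k gives (k+2)(k+1) a_{k+2} = [k(k+1) - n(n+1)] a_k = (k - 4)(k + 5) a_k. The right side vanishes at k = 4, so the series with the parity of 4 terminates at degree 4.
Standard normalization (P_n(1) = 1): leading coefficient (2n)!/(2^n (n!)^2) = 40320/(16*576) = 35/8, so a_4 = 35/8. Work downward with a_k = (k+1)(k+2) a_{k+2} / ((k - 4)(k + 5)):
  a_2 = (3)(4)(35/8) / ((2 - 4)(2 + 5)) = (105/2)/(-14) = -15/4
  a_0 = (1)(2)(-15/4) / ((0 - 4)(0 + 5)) = (-15/2)/(-20) = 3/8
Hence P_4(x) = 35 x^4/8 - 15 x^2/4 + 3/8.

P_4(x); series = 35 x^4/8 - 15 x^2/4 + 3/8


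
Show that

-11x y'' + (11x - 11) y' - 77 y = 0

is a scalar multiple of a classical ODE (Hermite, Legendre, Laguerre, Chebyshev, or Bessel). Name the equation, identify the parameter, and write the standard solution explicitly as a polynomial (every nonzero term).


All three coefficients share the factor -11; dividing through by -11 gives  x y'' + (1 - x) y' + 7 y = 0.
This matches the Laguerre equation x y'' + (1 - x) y' + n y = 0 with n = 7; the polynomial solution is L_7(x).
With y = sum_k a_k x^k, matching x^k gives (k+1)k a_{k+1} + (k+1) a_{k+1} - k a_k + n a_k = 0, i.e. (k+1)^2 a_{k+1} = (k - n) a_k = (k - 7) a_k. The right side vanishes at k = 7, so the series terminates at degree 7.
Standard normalization L_n(0) = 1 gives a_0 = 1. Work upward with a_{k+1} = (k - 7) a_k / (k+1)^2:
  a_1 = (0 - 7)(1) / 1^2 = -7/1 = -7
  a_2 = (1 - 7)(-7) / 2^2 = 42/4 = 21/2
  a_3 = (2 - 7)(21/2) / 3^2 = (-105/2)/9 = -35/6
  a_4 = (3 - 7)(-35/6) / 4^2 = (70/3)/16 = 35/24
  a_5 = (4 - 7)(35/24) / 5^2 = (-35/8)/25 = -7/40
  a_6 = (5 - 7)(-7/40) / 6^2 = (7/20)/36 = 7/720
  a_7 = (6 - 7)(7/720) / 7^2 = (-7/720)/49 = -1/5040
Hence L_7(x) = -x^7/5040 + 7 x^6/720 - 7 x^5/40 + 35 x^4/24 - 35 x^3/6 + 21 x^2/2 - 7 x + 1.

L_7(x); series = -x^7/5040 + 7 x^6/720 - 7 x^5/40 + 35 x^4/24 - 35 x^3/6 + 21 x^2/2 - 7 x + 1


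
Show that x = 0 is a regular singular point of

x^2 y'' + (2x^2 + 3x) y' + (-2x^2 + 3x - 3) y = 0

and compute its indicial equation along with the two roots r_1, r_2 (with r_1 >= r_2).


Divide by x^2 to reach normal form y'' + P_1(x) y' + P_2(x) y = 0 with P_1(x) = 2 + 3/x and P_2(x) = -2 + 3/x - 3/x^2.
x = 0 is a singular point because the y'-coefficient 2 + 3/x has a pole at x = 0 and the y-coefficient -2 + 3/x - 3/x^2 has a pole at x = 0.
It is a regular singular point because x P_1(x) = p(x) = 2x + 3 and x^2 P_2(x) = q(x) = -2x^2 + 3x - 3 are polynomials, hence analytic at x = 0.
p(0) = 3,  q(0) = -3.
Indicial equation: r(r-1) + p(0) r + q(0) = 0, i.e. r^2 + (p(0) - 1) r + q(0) = 0, i.e. r^2 + 2 r - 3 = 0.
Discriminant: (2)^2 - 4(-3) = 16, so r = (-2 ± 4)/2.
Solving: r_1 = 1, r_2 = -3.

indicial: r^2 + 2 r - 3 = 0; roots r_1 = 1, r_2 = -3


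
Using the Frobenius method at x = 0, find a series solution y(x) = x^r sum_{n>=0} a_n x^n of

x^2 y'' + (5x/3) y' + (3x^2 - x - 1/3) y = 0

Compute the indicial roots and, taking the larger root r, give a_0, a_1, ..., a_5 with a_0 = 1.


Write in Frobenius form y'' + (p(x)/x) y' + (q(x)/x^2) y = 0:
  p(x) = 5/3,  q(x) = 3x^2 - x - 1/3.
Indicial equation: r(r-1) + (5/3) r + (-1/3) = 0 -> roots r_1 = 1/3, r_2 = -1.
Take r = r_1 = 1/3. Let y(x) = x^r sum_{n>=0} a_n x^n with a_0 = 1.
Substitute y = x^r sum a_n x^n and match x^{r+n}. The recurrence is
  D(n) a_n - 1 a_{n-1} + 3 a_{n-2} = 0,  where D(n) = (r+n)(r+n-1) + (5/3)(r+n) + (-1/3).
  a_n = [1 a_{n-1} - 3 a_{n-2}] / D(n).
Since the indicial polynomial factors as (r - r_1)(r - r_2), D(n) = (r_1 + n - r_1)(r_1 + n - r_2) = n(n + 4/3).
Evaluating step by step (a_0 = 1):
  n = 1: D(1) = 1(1 + 4/3) = 7/3; numerator = 1(1) = 1; a_1 = (1)/(7/3) = 3/7
  n = 2: D(2) = 2(2 + 4/3) = 20/3; numerator = 1(3/7) - 3(1) = -18/7; a_2 = (-18/7)/(20/3) = -27/70
  n = 3: D(3) = 3(3 + 4/3) = 13; numerator = 1(-27/70) - 3(3/7) = -117/70; a_3 = (-117/70)/(13) = -9/70
  n = 4: D(4) = 4(4 + 4/3) = 64/3; numerator = 1(-9/70) - 3(-27/70) = 36/35; a_4 = (36/35)/(64/3) = 27/560
  n = 5: D(5) = 5(5 + 4/3) = 95/3; numerator = 1(27/560) - 3(-9/70) = 243/560; a_5 = (243/560)/(95/3) = 729/53200

r = 1/3; a_0 = 1; a_1 = 3/7; a_2 = -27/70; a_3 = -9/70; a_4 = 27/560; a_5 = 729/53200


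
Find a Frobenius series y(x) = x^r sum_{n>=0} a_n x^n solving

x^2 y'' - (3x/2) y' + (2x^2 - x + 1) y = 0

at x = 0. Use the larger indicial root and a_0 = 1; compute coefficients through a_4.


Write in Frobenius form y'' + (p(x)/x) y' + (q(x)/x^2) y = 0:
  p(x) = -3/2,  q(x) = 2x^2 - x + 1.
Indicial equation: r(r-1) + (-3/2) r + (1) = 0 -> roots r_1 = 2, r_2 = 1/2.
Take r = r_1 = 2. Let y(x) = x^r sum_{n>=0} a_n x^n with a_0 = 1.
Substitute y = x^r sum a_n x^n and match x^{r+n}. The recurrence is
  D(n) a_n - 1 a_{n-1} + 2 a_{n-2} = 0,  where D(n) = (r+n)(r+n-1) + (-3/2)(r+n) + (1).
  a_n = [1 a_{n-1} - 2 a_{n-2}] / D(n).
Since the indicial polynomial factors as (r - r_1)(r - r_2), D(n) = (r_1 + n - r_1)(r_1 + n - r_2) = n(n + 3/2).
Evaluating step by step (a_0 = 1):
  n = 1: D(1) = 1(1 + 3/2) = 5/2; numerator = 1(1) = 1; a_1 = (1)/(5/2) = 2/5
  n = 2: D(2) = 2(2 + 3/2) = 7; numerator = 1(2/5) - 2(1) = -8/5; a_2 = (-8/5)/(7) = -8/35
  n = 3: D(3) = 3(3 + 3/2) = 27/2; numerator = 1(-8/35) - 2(2/5) = -36/35; a_3 = (-36/35)/(27/2) = -8/105
  n = 4: D(4) = 4(4 + 3/2) = 22; numerator = 1(-8/105) - 2(-8/35) = 8/21; a_4 = (8/21)/(22) = 4/231

r = 2; a_0 = 1; a_1 = 2/5; a_2 = -8/35; a_3 = -8/105; a_4 = 4/231


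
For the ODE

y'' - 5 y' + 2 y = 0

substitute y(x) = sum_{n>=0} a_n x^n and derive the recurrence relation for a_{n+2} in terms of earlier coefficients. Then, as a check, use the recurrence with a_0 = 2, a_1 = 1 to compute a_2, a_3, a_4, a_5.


Substitute y = sum_n a_n x^n.
y''(x) has coefficient (n+2)(n+1) a_{n+2} at x^n;
-5 y'(x) has coefficient -5 (n+1) a_{n+1} at x^n;
2 y(x) has coefficient 2 a_n at x^n.
Matching x^n: (n+2)(n+1) a_{n+2} - 5 (n+1) a_{n+1} + 2 a_n = 0.
Thus a_{n+2} = [5 (n+1) a_{n+1} - 2 a_n] / ((n+1)(n+2)).

Check with a_0 = 2, a_1 = 1 (apply the recurrence for n = 0, 1, 2, 3): a_0 = 2, a_1 = 1, a_2 = 1/2, a_3 = 1/2, a_4 = 13/24, a_5 = 59/120.

a_(n+2) = [5 (n+1) a_(n+1) - 2 a_n] / ((n+1)(n+2)); check: a_0 = 2, a_1 = 1, a_2 = 1/2, a_3 = 1/2, a_4 = 13/24, a_5 = 59/120


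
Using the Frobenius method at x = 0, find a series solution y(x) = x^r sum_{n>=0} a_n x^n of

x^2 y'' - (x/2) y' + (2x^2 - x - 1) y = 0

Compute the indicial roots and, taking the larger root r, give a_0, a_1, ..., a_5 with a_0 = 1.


Write in Frobenius form y'' + (p(x)/x) y' + (q(x)/x^2) y = 0:
  p(x) = -1/2,  q(x) = 2x^2 - x - 1.
Indicial equation: r(r-1) + (-1/2) r + (-1) = 0 -> roots r_1 = 2, r_2 = -1/2.
Take r = r_1 = 2. Let y(x) = x^r sum_{n>=0} a_n x^n with a_0 = 1.
Substitute y = x^r sum a_n x^n and match x^{r+n}. The recurrence is
  D(n) a_n - 1 a_{n-1} + 2 a_{n-2} = 0,  where D(n) = (r+n)(r+n-1) + (-1/2)(r+n) + (-1).
  a_n = [1 a_{n-1} - 2 a_{n-2}] / D(n).
Since the indicial polynomial factors as (r - r_1)(r - r_2), D(n) = (r_1 + n - r_1)(r_1 + n - r_2) = n(n + 5/2).
Evaluating step by step (a_0 = 1):
  n = 1: D(1) = 1(1 + 5/2) = 7/2; numerator = 1(1) = 1; a_1 = (1)/(7/2) = 2/7
  n = 2: D(2) = 2(2 + 5/2) = 9; numerator = 1(2/7) - 2(1) = -12/7; a_2 = (-12/7)/(9) = -4/21
  n = 3: D(3) = 3(3 + 5/2) = 33/2; numerator = 1(-4/21) - 2(2/7) = -16/21; a_3 = (-16/21)/(33/2) = -32/693
  n = 4: D(4) = 4(4 + 5/2) = 26; numerator = 1(-32/693) - 2(-4/21) = 232/693; a_4 = (232/693)/(26) = 116/9009
  n = 5: D(5) = 5(5 + 5/2) = 75/2; numerator = 1(116/9009) - 2(-32/693) = 316/3003; a_5 = (316/3003)/(75/2) = 632/225225

r = 2; a_0 = 1; a_1 = 2/7; a_2 = -4/21; a_3 = -32/693; a_4 = 116/9009; a_5 = 632/225225


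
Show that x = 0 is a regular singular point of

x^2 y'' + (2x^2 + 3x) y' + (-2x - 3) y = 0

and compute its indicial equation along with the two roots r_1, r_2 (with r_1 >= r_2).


Divide by x^2 to reach normal form y'' + P_1(x) y' + P_2(x) y = 0 with P_1(x) = 2 + 3/x and P_2(x) = -2/x - 3/x^2.
x = 0 is a singular point because the y'-coefficient 2 + 3/x has a pole at x = 0 and the y-coefficient -2/x - 3/x^2 has a pole at x = 0.
It is a regular singular point because x P_1(x) = p(x) = 2x + 3 and x^2 P_2(x) = q(x) = -2x - 3 are polynomials, hence analytic at x = 0.
p(0) = 3,  q(0) = -3.
Indicial equation: r(r-1) + p(0) r + q(0) = 0, i.e. r^2 + (p(0) - 1) r + q(0) = 0, i.e. r^2 + 2 r - 3 = 0.
Discriminant: (2)^2 - 4(-3) = 16, so r = (-2 ± 4)/2.
Solving: r_1 = 1, r_2 = -3.

indicial: r^2 + 2 r - 3 = 0; roots r_1 = 1, r_2 = -3


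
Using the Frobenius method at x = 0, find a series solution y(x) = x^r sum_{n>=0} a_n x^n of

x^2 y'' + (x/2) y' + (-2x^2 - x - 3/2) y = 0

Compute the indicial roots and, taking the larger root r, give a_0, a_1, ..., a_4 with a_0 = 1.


Write in Frobenius form y'' + (p(x)/x) y' + (q(x)/x^2) y = 0:
  p(x) = 1/2,  q(x) = -2x^2 - x - 3/2.
Indicial equation: r(r-1) + (1/2) r + (-3/2) = 0 -> roots r_1 = 3/2, r_2 = -1.
Take r = r_1 = 3/2. Let y(x) = x^r sum_{n>=0} a_n x^n with a_0 = 1.
Substitute y = x^r sum a_n x^n and match x^{r+n}. The recurrence is
  D(n) a_n - 1 a_{n-1} - 2 a_{n-2} = 0,  where D(n) = (r+n)(r+n-1) + (1/2)(r+n) + (-3/2).
  a_n = [1 a_{n-1} + 2 a_{n-2}] / D(n).
Since the indicial polynomial factors as (r - r_1)(r - r_2), D(n) = (r_1 + n - r_1)(r_1 + n - r_2) = n(n + 5/2).
Evaluating step by step (a_0 = 1):
  n = 1: D(1) = 1(1 + 5/2) = 7/2; numerator = 1(1) = 1; a_1 = (1)/(7/2) = 2/7
  n = 2: D(2) = 2(2 + 5/2) = 9; numerator = 1(2/7) + 2(1) = 16/7; a_2 = (16/7)/(9) = 16/63
  n = 3: D(3) = 3(3 + 5/2) = 33/2; numerator = 1(16/63) + 2(2/7) = 52/63; a_3 = (52/63)/(33/2) = 104/2079
  n = 4: D(4) = 4(4 + 5/2) = 26; numerator = 1(104/2079) + 2(16/63) = 1160/2079; a_4 = (1160/2079)/(26) = 580/27027

r = 3/2; a_0 = 1; a_1 = 2/7; a_2 = 16/63; a_3 = 104/2079; a_4 = 580/27027


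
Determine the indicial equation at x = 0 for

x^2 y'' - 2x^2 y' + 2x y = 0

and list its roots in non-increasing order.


Divide by x^2 to reach normal form y'' + P_1(x) y' + P_2(x) y = 0 with P_1(x) = -2 and P_2(x) = 2/x.
x = 0 is a singular point because the y-coefficient 2/x has a pole at x = 0.
It is a regular singular point because x P_1(x) = p(x) = -2x and x^2 P_2(x) = q(x) = 2x are polynomials, hence analytic at x = 0.
p(0) = 0,  q(0) = 0.
Indicial equation: r(r-1) + p(0) r + q(0) = 0, i.e. r^2 + (p(0) - 1) r + q(0) = 0, i.e. r^2 - 1 r = 0.
Discriminant: (-1)^2 - 4(0) = 1, so r = (1 ± 1)/2.
Solving: r_1 = 1, r_2 = 0.

indicial: r^2 - 1 r = 0; roots r_1 = 1, r_2 = 0


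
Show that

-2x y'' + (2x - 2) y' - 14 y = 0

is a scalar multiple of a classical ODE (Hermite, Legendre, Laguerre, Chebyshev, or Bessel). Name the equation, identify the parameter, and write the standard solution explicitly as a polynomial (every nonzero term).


All three coefficients share the factor -2; dividing through by -2 gives  x y'' + (1 - x) y' + 7 y = 0.
This matches the Laguerre equation x y'' + (1 - x) y' + n y = 0 with n = 7; the polynomial solution is L_7(x).
With y = sum_k a_k x^k, matching x^k gives (k+1)k a_{k+1} + (k+1) a_{k+1} - k a_k + n a_k = 0, i.e. (k+1)^2 a_{k+1} = (k - n) a_k = (k - 7) a_k. The right side vanishes at k = 7, so the series terminates at degree 7.
Standard normalization L_n(0) = 1 gives a_0 = 1. Work upward with a_{k+1} = (k - 7) a_k / (k+1)^2:
  a_1 = (0 - 7)(1) / 1^2 = -7/1 = -7
  a_2 = (1 - 7)(-7) / 2^2 = 42/4 = 21/2
  a_3 = (2 - 7)(21/2) / 3^2 = (-105/2)/9 = -35/6
  a_4 = (3 - 7)(-35/6) / 4^2 = (70/3)/16 = 35/24
  a_5 = (4 - 7)(35/24) / 5^2 = (-35/8)/25 = -7/40
  a_6 = (5 - 7)(-7/40) / 6^2 = (7/20)/36 = 7/720
  a_7 = (6 - 7)(7/720) / 7^2 = (-7/720)/49 = -1/5040
Hence L_7(x) = -x^7/5040 + 7 x^6/720 - 7 x^5/40 + 35 x^4/24 - 35 x^3/6 + 21 x^2/2 - 7 x + 1.

L_7(x); series = -x^7/5040 + 7 x^6/720 - 7 x^5/40 + 35 x^4/24 - 35 x^3/6 + 21 x^2/2 - 7 x + 1


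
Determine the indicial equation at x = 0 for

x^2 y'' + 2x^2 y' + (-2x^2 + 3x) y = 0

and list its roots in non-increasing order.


Divide by x^2 to reach normal form y'' + P_1(x) y' + P_2(x) y = 0 with P_1(x) = 2 and P_2(x) = -2 + 3/x.
x = 0 is a singular point because the y-coefficient -2 + 3/x has a pole at x = 0.
It is a regular singular point because x P_1(x) = p(x) = 2x and x^2 P_2(x) = q(x) = -2x^2 + 3x are polynomials, hence analytic at x = 0.
p(0) = 0,  q(0) = 0.
Indicial equation: r(r-1) + p(0) r + q(0) = 0, i.e. r^2 + (p(0) - 1) r + q(0) = 0, i.e. r^2 - 1 r = 0.
Discriminant: (-1)^2 - 4(0) = 1, so r = (1 ± 1)/2.
Solving: r_1 = 1, r_2 = 0.

indicial: r^2 - 1 r = 0; roots r_1 = 1, r_2 = 0


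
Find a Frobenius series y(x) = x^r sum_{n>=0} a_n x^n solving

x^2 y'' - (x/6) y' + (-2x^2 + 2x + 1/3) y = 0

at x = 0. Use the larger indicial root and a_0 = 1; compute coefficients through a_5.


Write in Frobenius form y'' + (p(x)/x) y' + (q(x)/x^2) y = 0:
  p(x) = -1/6,  q(x) = -2x^2 + 2x + 1/3.
Indicial equation: r(r-1) + (-1/6) r + (1/3) = 0 -> roots r_1 = 2/3, r_2 = 1/2.
Take r = r_1 = 2/3. Let y(x) = x^r sum_{n>=0} a_n x^n with a_0 = 1.
Substitute y = x^r sum a_n x^n and match x^{r+n}. The recurrence is
  D(n) a_n + 2 a_{n-1} - 2 a_{n-2} = 0,  where D(n) = (r+n)(r+n-1) + (-1/6)(r+n) + (1/3).
  a_n = [-2 a_{n-1} + 2 a_{n-2}] / D(n).
Since the indicial polynomial factors as (r - r_1)(r - r_2), D(n) = (r_1 + n - r_1)(r_1 + n - r_2) = n(n + 1/6).
Evaluating step by step (a_0 = 1):
  n = 1: D(1) = 1(1 + 1/6) = 7/6; numerator = -2(1) = -2; a_1 = (-2)/(7/6) = -12/7
  n = 2: D(2) = 2(2 + 1/6) = 13/3; numerator = -2(-12/7) + 2(1) = 38/7; a_2 = (38/7)/(13/3) = 114/91
  n = 3: D(3) = 3(3 + 1/6) = 19/2; numerator = -2(114/91) + 2(-12/7) = -540/91; a_3 = (-540/91)/(19/2) = -1080/1729
  n = 4: D(4) = 4(4 + 1/6) = 50/3; numerator = -2(-1080/1729) + 2(114/91) = 6492/1729; a_4 = (6492/1729)/(50/3) = 9738/43225
  n = 5: D(5) = 5(5 + 1/6) = 155/6; numerator = -2(9738/43225) + 2(-1080/1729) = -5652/3325; a_5 = (-5652/3325)/(155/6) = -33912/515375

r = 2/3; a_0 = 1; a_1 = -12/7; a_2 = 114/91; a_3 = -1080/1729; a_4 = 9738/43225; a_5 = -33912/515375


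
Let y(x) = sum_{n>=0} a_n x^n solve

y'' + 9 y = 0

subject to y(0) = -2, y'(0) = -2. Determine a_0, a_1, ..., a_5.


Ansatz: y(x) = sum_{n>=0} a_n x^n, so y'(x) = sum_{n>=1} n a_n x^(n-1) and y''(x) = sum_{n>=2} n(n-1) a_n x^(n-2).
Substitute into P(x) y'' + Q(x) y' + R(x) y = 0 with P(x) = 1, Q(x) = 0, R(x) = 9, and match powers of x.
Initial conditions: a_0 = -2, a_1 = -2.
Setting the coefficient of each power of x to zero and solving order by order (substituting the coefficients already found):
  x^0: 2 a_2 + 9 a_0 = 0  ->  2 a_2 = -9 a_0 = 18  ->  a_2 = 9
  x^1: 6 a_3 + 9 a_1 = 0  ->  6 a_3 = -9 a_1 = 18  ->  a_3 = 3
  x^2: 12 a_4 + 9 a_2 = 0  ->  12 a_4 = -9 a_2 = -81  ->  a_4 = -27/4
  x^3: 20 a_5 + 9 a_3 = 0  ->  20 a_5 = -9 a_3 = -27  ->  a_5 = -27/20
Truncated series: y(x) = -2 - 2 x + 9 x^2 + 3 x^3 - (27/4) x^4 - (27/20) x^5 + O(x^6).

a_0 = -2; a_1 = -2; a_2 = 9; a_3 = 3; a_4 = -27/4; a_5 = -27/20


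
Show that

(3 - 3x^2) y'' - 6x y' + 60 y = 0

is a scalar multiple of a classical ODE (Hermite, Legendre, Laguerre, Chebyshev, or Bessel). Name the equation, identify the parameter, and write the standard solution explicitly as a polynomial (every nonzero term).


All three coefficients share the factor 3; dividing through by 3 gives  (1 - x^2) y'' - 2x y' + 20 y = 0.
This matches the Legendre equation (1 - x^2) y'' - 2x y' + n(n+1) y = 0 (note the -2x y' term) with n(n+1) = 20, so n = 4; the polynomial solution is P_4(x).
With y = sum_k a_k x^k, matching x^k gives (k+2)(k+1) a_{k+2} = [k(k+1) - n(n+1)] a_k = (k - 4)(k + 5) a_k. The right side vanishes at k = 4, so the series with the parity of 4 terminates at degree 4.
Standard normalization (P_n(1) = 1): leading coefficient (2n)!/(2^n (n!)^2) = 40320/(16*576) = 35/8, so a_4 = 35/8. Work downward with a_k = (k+1)(k+2) a_{k+2} / ((k - 4)(k + 5)):
  a_2 = (3)(4)(35/8) / ((2 - 4)(2 + 5)) = (105/2)/(-14) = -15/4
  a_0 = (1)(2)(-15/4) / ((0 - 4)(0 + 5)) = (-15/2)/(-20) = 3/8
Hence P_4(x) = 35 x^4/8 - 15 x^2/4 + 3/8.

P_4(x); series = 35 x^4/8 - 15 x^2/4 + 3/8


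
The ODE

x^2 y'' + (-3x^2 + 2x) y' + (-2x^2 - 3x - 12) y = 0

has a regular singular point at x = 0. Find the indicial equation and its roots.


Divide by x^2 to reach normal form y'' + P_1(x) y' + P_2(x) y = 0 with P_1(x) = -3 + 2/x and P_2(x) = -2 - 3/x - 12/x^2.
x = 0 is a singular point because the y'-coefficient -3 + 2/x has a pole at x = 0 and the y-coefficient -2 - 3/x - 12/x^2 has a pole at x = 0.
It is a regular singular point because x P_1(x) = p(x) = 2 - 3x and x^2 P_2(x) = q(x) = -2x^2 - 3x - 12 are polynomials, hence analytic at x = 0.
p(0) = 2,  q(0) = -12.
Indicial equation: r(r-1) + p(0) r + q(0) = 0, i.e. r^2 + (p(0) - 1) r + q(0) = 0, i.e. r^2 + 1 r - 12 = 0.
Discriminant: (1)^2 - 4(-12) = 49, so r = (-1 ± 7)/2.
Solving: r_1 = 3, r_2 = -4.

indicial: r^2 + 1 r - 12 = 0; roots r_1 = 3, r_2 = -4


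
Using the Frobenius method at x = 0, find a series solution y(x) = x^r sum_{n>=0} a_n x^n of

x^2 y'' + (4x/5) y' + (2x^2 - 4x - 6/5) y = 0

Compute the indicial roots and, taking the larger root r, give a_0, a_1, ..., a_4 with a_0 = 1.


Write in Frobenius form y'' + (p(x)/x) y' + (q(x)/x^2) y = 0:
  p(x) = 4/5,  q(x) = 2x^2 - 4x - 6/5.
Indicial equation: r(r-1) + (4/5) r + (-6/5) = 0 -> roots r_1 = 6/5, r_2 = -1.
Take r = r_1 = 6/5. Let y(x) = x^r sum_{n>=0} a_n x^n with a_0 = 1.
Substitute y = x^r sum a_n x^n and match x^{r+n}. The recurrence is
  D(n) a_n - 4 a_{n-1} + 2 a_{n-2} = 0,  where D(n) = (r+n)(r+n-1) + (4/5)(r+n) + (-6/5).
  a_n = [4 a_{n-1} - 2 a_{n-2}] / D(n).
Since the indicial polynomial factors as (r - r_1)(r - r_2), D(n) = (r_1 + n - r_1)(r_1 + n - r_2) = n(n + 11/5).
Evaluating step by step (a_0 = 1):
  n = 1: D(1) = 1(1 + 11/5) = 16/5; numerator = 4(1) = 4; a_1 = (4)/(16/5) = 5/4
  n = 2: D(2) = 2(2 + 11/5) = 42/5; numerator = 4(5/4) - 2(1) = 3; a_2 = (3)/(42/5) = 5/14
  n = 3: D(3) = 3(3 + 11/5) = 78/5; numerator = 4(5/14) - 2(5/4) = -15/14; a_3 = (-15/14)/(78/5) = -25/364
  n = 4: D(4) = 4(4 + 11/5) = 124/5; numerator = 4(-25/364) - 2(5/14) = -90/91; a_4 = (-90/91)/(124/5) = -225/5642

r = 6/5; a_0 = 1; a_1 = 5/4; a_2 = 5/14; a_3 = -25/364; a_4 = -225/5642


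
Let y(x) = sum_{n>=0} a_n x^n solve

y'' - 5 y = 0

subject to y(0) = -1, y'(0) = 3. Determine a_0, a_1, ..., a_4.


Ansatz: y(x) = sum_{n>=0} a_n x^n, so y'(x) = sum_{n>=1} n a_n x^(n-1) and y''(x) = sum_{n>=2} n(n-1) a_n x^(n-2).
Substitute into P(x) y'' + Q(x) y' + R(x) y = 0 with P(x) = 1, Q(x) = 0, R(x) = -5, and match powers of x.
Initial conditions: a_0 = -1, a_1 = 3.
Setting the coefficient of each power of x to zero and solving order by order (substituting the coefficients already found):
  x^0: 2 a_2 - 5 a_0 = 0  ->  2 a_2 = 5 a_0 = -5  ->  a_2 = -5/2
  x^1: 6 a_3 - 5 a_1 = 0  ->  6 a_3 = 5 a_1 = 15  ->  a_3 = 5/2
  x^2: 12 a_4 - 5 a_2 = 0  ->  12 a_4 = 5 a_2 = -25/2  ->  a_4 = -25/24
Truncated series: y(x) = -1 + 3 x - (5/2) x^2 + (5/2) x^3 - (25/24) x^4 + O(x^5).

a_0 = -1; a_1 = 3; a_2 = -5/2; a_3 = 5/2; a_4 = -25/24


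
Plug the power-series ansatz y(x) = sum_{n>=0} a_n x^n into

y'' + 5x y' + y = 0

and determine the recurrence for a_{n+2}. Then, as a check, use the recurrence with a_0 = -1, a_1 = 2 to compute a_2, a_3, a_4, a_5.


Substitute y = sum_n a_n x^n.
y''(x) has coefficient (n+2)(n+1) a_{n+2} at x^n;
5 x y'(x) has coefficient 5 n a_n at x^n (shift);
y(x) has coefficient 1 a_n at x^n.
Matching x^n: (n+2)(n+1) a_{n+2} + (5n + 1) a_n = 0.
Thus a_{n+2} = (-5n - 1) / ((n+1)(n+2)) * a_n.

Check with a_0 = -1, a_1 = 2 (apply the recurrence for n = 0, 1, 2, 3): a_0 = -1, a_1 = 2, a_2 = 1/2, a_3 = -2, a_4 = -11/24, a_5 = 8/5.

a_(n+2) = (-5n - 1) / ((n+1)(n+2)) * a_n; check: a_0 = -1, a_1 = 2, a_2 = 1/2, a_3 = -2, a_4 = -11/24, a_5 = 8/5


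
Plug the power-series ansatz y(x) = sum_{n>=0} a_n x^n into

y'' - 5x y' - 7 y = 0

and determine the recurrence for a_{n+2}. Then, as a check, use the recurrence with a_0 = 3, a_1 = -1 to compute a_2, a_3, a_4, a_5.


Substitute y = sum_n a_n x^n.
y''(x) has coefficient (n+2)(n+1) a_{n+2} at x^n;
-5 x y'(x) has coefficient -5 n a_n at x^n (shift);
-7 y(x) has coefficient -7 a_n at x^n.
Matching x^n: (n+2)(n+1) a_{n+2} + (-5n - 7) a_n = 0.
Thus a_{n+2} = (5n + 7) / ((n+1)(n+2)) * a_n.

Check with a_0 = 3, a_1 = -1 (apply the recurrence for n = 0, 1, 2, 3): a_0 = 3, a_1 = -1, a_2 = 21/2, a_3 = -2, a_4 = 119/8, a_5 = -11/5.

a_(n+2) = (5n + 7) / ((n+1)(n+2)) * a_n; check: a_0 = 3, a_1 = -1, a_2 = 21/2, a_3 = -2, a_4 = 119/8, a_5 = -11/5


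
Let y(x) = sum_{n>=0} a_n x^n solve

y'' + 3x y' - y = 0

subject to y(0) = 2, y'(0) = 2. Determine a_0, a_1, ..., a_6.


Ansatz: y(x) = sum_{n>=0} a_n x^n, so y'(x) = sum_{n>=1} n a_n x^(n-1) and y''(x) = sum_{n>=2} n(n-1) a_n x^(n-2).
Substitute into P(x) y'' + Q(x) y' + R(x) y = 0 with P(x) = 1, Q(x) = 3x, R(x) = -1, and match powers of x.
Initial conditions: a_0 = 2, a_1 = 2.
Setting the coefficient of each power of x to zero and solving order by order (substituting the coefficients already found):
  x^0: 2 a_2 - a_0 = 0  ->  2 a_2 = a_0 = 2  ->  a_2 = 1
  x^1: 6 a_3 + 2 a_1 = 0  ->  6 a_3 = -2 a_1 = -4  ->  a_3 = -2/3
  x^2: 12 a_4 + 5 a_2 = 0  ->  12 a_4 = -5 a_2 = -5  ->  a_4 = -5/12
  x^3: 20 a_5 + 8 a_3 = 0  ->  20 a_5 = -8 a_3 = 16/3  ->  a_5 = 4/15
  x^4: 30 a_6 + 11 a_4 = 0  ->  30 a_6 = -11 a_4 = 55/12  ->  a_6 = 11/72
Truncated series: y(x) = 2 + 2 x + x^2 - (2/3) x^3 - (5/12) x^4 + (4/15) x^5 + (11/72) x^6 + O(x^7).

a_0 = 2; a_1 = 2; a_2 = 1; a_3 = -2/3; a_4 = -5/12; a_5 = 4/15; a_6 = 11/72


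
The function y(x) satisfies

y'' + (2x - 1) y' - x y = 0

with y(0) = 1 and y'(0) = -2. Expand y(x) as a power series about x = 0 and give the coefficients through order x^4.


Ansatz: y(x) = sum_{n>=0} a_n x^n, so y'(x) = sum_{n>=1} n a_n x^(n-1) and y''(x) = sum_{n>=2} n(n-1) a_n x^(n-2).
Substitute into P(x) y'' + Q(x) y' + R(x) y = 0 with P(x) = 1, Q(x) = 2x - 1, R(x) = -x, and match powers of x.
Initial conditions: a_0 = 1, a_1 = -2.
Setting the coefficient of each power of x to zero and solving order by order (substituting the coefficients already found):
  x^0: 2 a_2 - a_1 = 0  ->  2 a_2 = a_1 = -2  ->  a_2 = -1
  x^1: 6 a_3 - 2 a_2 + 2 a_1 - a_0 = 0  ->  6 a_3 = 2 a_2 - 2 a_1 + a_0 = 3  ->  a_3 = 1/2
  x^2: 12 a_4 - 3 a_3 + 4 a_2 - a_1 = 0  ->  12 a_4 = 3 a_3 - 4 a_2 + a_1 = 7/2  ->  a_4 = 7/24
Truncated series: y(x) = 1 - 2 x - x^2 + (1/2) x^3 + (7/24) x^4 + O(x^5).

a_0 = 1; a_1 = -2; a_2 = -1; a_3 = 1/2; a_4 = 7/24


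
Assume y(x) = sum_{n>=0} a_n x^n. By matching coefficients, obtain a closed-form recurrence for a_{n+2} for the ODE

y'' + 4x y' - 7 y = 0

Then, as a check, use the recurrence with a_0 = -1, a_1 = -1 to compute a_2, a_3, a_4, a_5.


Substitute y = sum_n a_n x^n.
y''(x) has coefficient (n+2)(n+1) a_{n+2} at x^n;
4 x y'(x) has coefficient 4 n a_n at x^n (shift);
-7 y(x) has coefficient -7 a_n at x^n.
Matching x^n: (n+2)(n+1) a_{n+2} + (4n - 7) a_n = 0.
Thus a_{n+2} = (-4n + 7) / ((n+1)(n+2)) * a_n.

Check with a_0 = -1, a_1 = -1 (apply the recurrence for n = 0, 1, 2, 3): a_0 = -1, a_1 = -1, a_2 = -7/2, a_3 = -1/2, a_4 = 7/24, a_5 = 1/8.

a_(n+2) = (-4n + 7) / ((n+1)(n+2)) * a_n; check: a_0 = -1, a_1 = -1, a_2 = -7/2, a_3 = -1/2, a_4 = 7/24, a_5 = 1/8


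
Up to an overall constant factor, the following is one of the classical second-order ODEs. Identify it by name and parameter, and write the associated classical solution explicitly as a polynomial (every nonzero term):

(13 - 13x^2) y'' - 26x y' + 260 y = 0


All three coefficients share the factor 13; dividing through by 13 gives  (1 - x^2) y'' - 2x y' + 20 y = 0.
This matches the Legendre equation (1 - x^2) y'' - 2x y' + n(n+1) y = 0 (note the -2x y' term) with n(n+1) = 20, so n = 4; the polynomial solution is P_4(x).
With y = sum_k a_k x^k, matching x^k gives (k+2)(k+1) a_{k+2} = [k(k+1) - n(n+1)] a_k = (k - 4)(k + 5) a_k. The right side vanishes at k = 4, so the series with the parity of 4 terminates at degree 4.
Standard normalization (P_n(1) = 1): leading coefficient (2n)!/(2^n (n!)^2) = 40320/(16*576) = 35/8, so a_4 = 35/8. Work downward with a_k = (k+1)(k+2) a_{k+2} / ((k - 4)(k + 5)):
  a_2 = (3)(4)(35/8) / ((2 - 4)(2 + 5)) = (105/2)/(-14) = -15/4
  a_0 = (1)(2)(-15/4) / ((0 - 4)(0 + 5)) = (-15/2)/(-20) = 3/8
Hence P_4(x) = 35 x^4/8 - 15 x^2/4 + 3/8.

P_4(x); series = 35 x^4/8 - 15 x^2/4 + 3/8
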